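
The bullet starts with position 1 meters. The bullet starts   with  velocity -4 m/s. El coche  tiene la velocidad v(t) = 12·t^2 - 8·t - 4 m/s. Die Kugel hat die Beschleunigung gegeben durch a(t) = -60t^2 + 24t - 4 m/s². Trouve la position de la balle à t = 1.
Nous devons intégrer notre équation de l'accélération a(t) = -60·t^2 + 24·t - 4 2 fois. La primitive de l'accélération, avec v(0) = -4, donne la vitesse: v(t) = -20·t^3 + 12·t^2 - 4·t - 4. La primitive de la vitesse, avec x(0) = 1, donne la position: x(t) = -5·t^4 + 4·t^3 - 2·t^2 - 4·t + 1. Nous avons la position x(t) = -5·t^4 + 4·t^3 - 2·t^2 - 4·t + 1. En substituant t = 1: x(1) = -6.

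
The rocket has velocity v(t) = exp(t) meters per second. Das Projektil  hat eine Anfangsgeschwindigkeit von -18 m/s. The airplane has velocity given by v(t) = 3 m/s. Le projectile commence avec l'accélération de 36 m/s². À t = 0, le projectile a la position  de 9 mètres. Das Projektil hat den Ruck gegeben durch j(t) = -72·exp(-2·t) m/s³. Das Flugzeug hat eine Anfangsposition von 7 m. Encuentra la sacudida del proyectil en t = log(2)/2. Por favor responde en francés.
Nous avons le jerk j(t) = -72·exp(-2·t). En substituant t = log(2)/2: j(log(2)/2) = -36.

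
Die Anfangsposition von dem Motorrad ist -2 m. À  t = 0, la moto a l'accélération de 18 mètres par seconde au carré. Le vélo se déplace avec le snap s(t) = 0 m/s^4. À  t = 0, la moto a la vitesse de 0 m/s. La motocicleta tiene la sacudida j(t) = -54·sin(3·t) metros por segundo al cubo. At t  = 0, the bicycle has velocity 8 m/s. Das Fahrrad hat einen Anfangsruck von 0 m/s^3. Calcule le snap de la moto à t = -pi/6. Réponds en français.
Nous devons dériver notre équation du jerk j(t) = -54·sin(3·t) 1 fois. En prenant d/dt de j(t), nous trouvons s(t) = -162·cos(3·t). En utilisant s(t) = -162·cos(3·t) et en substituant t = -pi/6, nous trouvons s = 0.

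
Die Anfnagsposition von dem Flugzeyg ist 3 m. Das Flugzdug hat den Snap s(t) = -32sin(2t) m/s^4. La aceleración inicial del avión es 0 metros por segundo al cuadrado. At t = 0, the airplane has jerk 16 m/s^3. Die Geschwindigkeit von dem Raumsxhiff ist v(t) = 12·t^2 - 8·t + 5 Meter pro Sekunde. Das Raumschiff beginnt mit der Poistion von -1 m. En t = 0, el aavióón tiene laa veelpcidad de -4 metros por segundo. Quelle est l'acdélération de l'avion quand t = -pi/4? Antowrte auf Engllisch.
To find the answer, we compute 2 integrals of s(t) = -32·sin(2·t). Finding the integral of s(t) and using j(0) = 16: j(t) = 16·cos(2·t). The antiderivative of jerk, with a(0) = 0, gives acceleration: a(t) = 8·sin(2·t). We have acceleration a(t) = 8·sin(2·t). Substituting t = -pi/4: a(-pi/4) = -8.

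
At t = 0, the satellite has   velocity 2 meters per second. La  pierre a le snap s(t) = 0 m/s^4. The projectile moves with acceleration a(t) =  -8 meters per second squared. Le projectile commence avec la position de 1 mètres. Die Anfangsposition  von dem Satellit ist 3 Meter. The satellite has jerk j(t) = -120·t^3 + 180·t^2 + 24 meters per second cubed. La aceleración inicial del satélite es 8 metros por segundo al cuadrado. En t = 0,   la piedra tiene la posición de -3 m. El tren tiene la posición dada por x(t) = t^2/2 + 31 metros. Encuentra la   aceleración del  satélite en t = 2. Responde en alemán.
Ausgehend von dem Ruck j(t) = -120·t^3 + 180·t^2 + 24, nehmen wir 1 Stammfunktion. Durch Integration von dem Ruck und Verwendung der Anfangsbedingung a(0) = 8, erhalten wir a(t) = -30·t^4 + 60·t^3 + 24·t + 8. Wir haben die Beschleunigung a(t) = -30·t^4 + 60·t^3 + 24·t + 8. Durch Einsetzen von t = 2: a(2) = 56.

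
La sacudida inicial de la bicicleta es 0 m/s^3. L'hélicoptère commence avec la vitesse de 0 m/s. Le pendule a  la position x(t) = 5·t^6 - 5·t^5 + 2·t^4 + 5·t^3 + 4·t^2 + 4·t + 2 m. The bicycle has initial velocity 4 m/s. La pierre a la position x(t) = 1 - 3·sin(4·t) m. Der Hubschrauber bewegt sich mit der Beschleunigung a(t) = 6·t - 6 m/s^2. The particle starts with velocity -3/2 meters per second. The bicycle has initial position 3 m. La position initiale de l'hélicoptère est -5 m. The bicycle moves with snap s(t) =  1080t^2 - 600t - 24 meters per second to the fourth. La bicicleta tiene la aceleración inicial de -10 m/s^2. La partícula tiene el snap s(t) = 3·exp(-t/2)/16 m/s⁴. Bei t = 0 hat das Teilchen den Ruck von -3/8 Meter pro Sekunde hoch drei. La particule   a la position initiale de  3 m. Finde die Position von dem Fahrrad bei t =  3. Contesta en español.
Debemos encontrar la antiderivada de nuestra ecuación del snap s(t) = 1080·t^2 - 600·t - 24 4 veces. Tomando ∫s(t)dt y aplicando j(0) = 0, encontramos j(t) = 12·t·(30·t^2 - 25·t - 2). Tomando ∫j(t)dt y aplicando a(0) = -10, encontramos a(t) = 90·t^4 - 100·t^3 - 12·t^2 - 10. La antiderivada de la aceleración, con v(0) = 4, da la velocidad: v(t) = 18·t^5 - 25·t^4 - 4·t^3 - 10·t + 4. Tomando ∫v(t)dt y aplicando x(0) = 3, encontramos x(t) = 3·t^6 - 5·t^5 - t^4 - 5·t^2 + 4·t + 3. De la ecuación de la posición x(t) = 3·t^6 - 5·t^5 - t^4 - 5·t^2 + 4·t + 3, sustituimos t = 3 para obtener x = 861.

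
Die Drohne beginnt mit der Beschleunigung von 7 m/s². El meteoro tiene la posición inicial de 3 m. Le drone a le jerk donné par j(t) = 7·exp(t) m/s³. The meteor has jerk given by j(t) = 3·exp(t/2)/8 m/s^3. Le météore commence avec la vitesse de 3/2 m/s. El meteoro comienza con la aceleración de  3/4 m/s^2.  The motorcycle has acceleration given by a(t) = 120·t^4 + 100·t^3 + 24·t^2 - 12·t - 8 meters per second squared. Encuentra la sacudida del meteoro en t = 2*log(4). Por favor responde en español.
Usando j(t) = 3·exp(t/2)/8 y sustituyendo t = 2*log(4), encontramos j = 3/2.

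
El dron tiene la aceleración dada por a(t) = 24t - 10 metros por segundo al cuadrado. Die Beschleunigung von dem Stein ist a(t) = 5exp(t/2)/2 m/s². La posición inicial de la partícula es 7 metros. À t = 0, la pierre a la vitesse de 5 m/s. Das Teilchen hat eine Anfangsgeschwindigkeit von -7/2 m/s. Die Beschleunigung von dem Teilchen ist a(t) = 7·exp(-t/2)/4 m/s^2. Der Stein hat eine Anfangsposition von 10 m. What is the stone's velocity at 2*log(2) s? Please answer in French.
En partant de l'accélération a(t) = 5·exp(t/2)/2, nous prenons 1 intégrale. La primitive de l'accélération, avec v(0) = 5, donne la vitesse: v(t) = 5·exp(t/2). En utilisant v(t) = 5·exp(t/2) et en substituant t = 2*log(2), nous trouvons v = 10.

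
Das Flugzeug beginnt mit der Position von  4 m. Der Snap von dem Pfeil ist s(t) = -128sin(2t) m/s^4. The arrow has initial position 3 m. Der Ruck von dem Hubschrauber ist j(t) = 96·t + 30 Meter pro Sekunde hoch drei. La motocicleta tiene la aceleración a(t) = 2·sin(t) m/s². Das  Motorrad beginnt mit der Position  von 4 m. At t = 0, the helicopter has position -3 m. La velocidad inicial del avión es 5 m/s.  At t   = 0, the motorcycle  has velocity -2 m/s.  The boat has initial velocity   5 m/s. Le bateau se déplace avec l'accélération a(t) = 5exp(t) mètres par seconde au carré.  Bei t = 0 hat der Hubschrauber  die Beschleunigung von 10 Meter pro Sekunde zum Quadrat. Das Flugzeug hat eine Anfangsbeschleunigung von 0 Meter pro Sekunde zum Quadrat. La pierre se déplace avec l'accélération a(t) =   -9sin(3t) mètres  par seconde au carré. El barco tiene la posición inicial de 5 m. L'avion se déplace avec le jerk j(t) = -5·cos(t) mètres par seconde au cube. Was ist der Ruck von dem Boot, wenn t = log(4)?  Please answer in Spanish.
Para resolver esto, necesitamos tomar 1 derivada de nuestra ecuación de la aceleración a(t) = 5·exp(t). La derivada de la aceleración da la sacudida: j(t) = 5·exp(t). Tenemos la sacudida j(t) = 5·exp(t). Sustituyendo t = log(4): j(log(4)) = 20.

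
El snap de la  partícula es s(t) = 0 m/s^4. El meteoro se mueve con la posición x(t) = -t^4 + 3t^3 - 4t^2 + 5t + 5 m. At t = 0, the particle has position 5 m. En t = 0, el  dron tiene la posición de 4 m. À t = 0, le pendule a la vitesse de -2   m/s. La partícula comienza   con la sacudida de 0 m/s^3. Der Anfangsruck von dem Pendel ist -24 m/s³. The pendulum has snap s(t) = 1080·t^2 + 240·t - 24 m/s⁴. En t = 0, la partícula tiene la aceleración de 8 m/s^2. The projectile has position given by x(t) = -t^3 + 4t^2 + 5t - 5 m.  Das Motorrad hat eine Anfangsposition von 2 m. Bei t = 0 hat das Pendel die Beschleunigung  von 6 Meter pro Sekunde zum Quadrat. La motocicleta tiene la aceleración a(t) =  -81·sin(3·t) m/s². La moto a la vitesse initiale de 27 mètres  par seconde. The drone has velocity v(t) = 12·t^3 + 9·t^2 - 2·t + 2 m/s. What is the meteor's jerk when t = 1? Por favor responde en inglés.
Starting from position x(t) = -t^4 + 3·t^3 - 4·t^2 + 5·t + 5, we take 3 derivatives. The derivative of position gives velocity: v(t) = -4·t^3 + 9·t^2 - 8·t + 5. Differentiating velocity, we get acceleration: a(t) = -12·t^2 + 18·t - 8. Differentiating acceleration, we get jerk: j(t) = 18 - 24·t. Using j(t) = 18 - 24·t and substituting t = 1, we find j = -6.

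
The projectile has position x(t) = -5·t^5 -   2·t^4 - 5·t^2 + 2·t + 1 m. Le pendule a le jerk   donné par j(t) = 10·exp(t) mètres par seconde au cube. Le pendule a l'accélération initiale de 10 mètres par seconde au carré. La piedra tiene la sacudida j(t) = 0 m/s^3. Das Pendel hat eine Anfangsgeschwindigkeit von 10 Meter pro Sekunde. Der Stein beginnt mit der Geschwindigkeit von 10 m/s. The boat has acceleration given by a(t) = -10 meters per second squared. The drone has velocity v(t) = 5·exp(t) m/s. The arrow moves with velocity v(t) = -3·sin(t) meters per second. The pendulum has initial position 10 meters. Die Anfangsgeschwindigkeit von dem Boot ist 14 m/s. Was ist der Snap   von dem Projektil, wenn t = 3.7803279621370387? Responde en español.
Debemos derivar nuestra ecuación de la posición x(t) = -5·t^5 - 2·t^4 - 5·t^2 + 2·t + 1 4 veces. Tomando d/dt de x(t), encontramos v(t) = -25·t^4 - 8·t^3 - 10·t + 2. Tomando d/dt de v(t), encontramos a(t) = -100·t^3 - 24·t^2 - 10. Tomando d/dt de a(t), encontramos j(t) = -300·t^2 - 48·t. Derivando la sacudida, obtenemos el snap: s(t) = -600·t - 48. De la ecuación del snap s(t) = -600·t - 48, sustituimos t = 3.7803279621370387 para obtener s = -2316.19677728222.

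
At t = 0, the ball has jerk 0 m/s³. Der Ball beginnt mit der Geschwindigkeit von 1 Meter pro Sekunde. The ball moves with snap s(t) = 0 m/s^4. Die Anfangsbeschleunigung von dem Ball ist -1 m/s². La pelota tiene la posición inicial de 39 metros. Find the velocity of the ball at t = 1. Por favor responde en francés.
Nous devons intégrer notre équation du snap s(t) = 0 3 fois. La primitive du snap est le jerk. En utilisant j(0) = 0, nous obtenons j(t) = 0. La primitive du jerk est l'accélération. En utilisant a(0) = -1, nous obtenons a(t) = -1. L'intégrale de l'accélération est la vitesse. En utilisant v(0) = 1, nous obtenons v(t) = 1 - t. De l'équation de la vitesse v(t) = 1 - t, nous substituons t = 1 pour obtenir v = 0.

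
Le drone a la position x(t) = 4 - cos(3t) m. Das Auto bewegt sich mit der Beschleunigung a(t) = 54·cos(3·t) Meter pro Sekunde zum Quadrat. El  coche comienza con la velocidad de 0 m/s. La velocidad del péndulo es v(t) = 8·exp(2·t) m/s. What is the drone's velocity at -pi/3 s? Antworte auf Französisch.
Nous devons dériver notre équation de la position x(t) = 4 - cos(3·t) 1 fois. En dérivant la position, nous obtenons la vitesse: v(t) = 3·sin(3·t). Nous avons la vitesse v(t) = 3·sin(3·t). En substituant t = -pi/3: v(-pi/3) = 0.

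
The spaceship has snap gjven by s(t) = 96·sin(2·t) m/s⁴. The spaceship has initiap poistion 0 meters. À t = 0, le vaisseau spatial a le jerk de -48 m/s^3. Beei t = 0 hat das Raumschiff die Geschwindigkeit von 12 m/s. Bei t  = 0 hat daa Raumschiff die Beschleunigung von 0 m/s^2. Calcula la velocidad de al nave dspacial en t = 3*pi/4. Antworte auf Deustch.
Um dies zu lösen, müssen wir 3 Integrale unserer Gleichung für den Snap s(t) = 96·sin(2·t) finden. Die Stammfunktion von dem Snap, mit j(0) = -48, ergibt den Ruck: j(t) = -48·cos(2·t). Das Integral von dem Ruck ist die Beschleunigung. Mit a(0) = 0 erhalten wir a(t) = -24·sin(2·t). Die Stammfunktion von der Beschleunigung, mit v(0) = 12, ergibt die Geschwindigkeit: v(t) = 12·cos(2·t). Wir haben die Geschwindigkeit v(t) = 12·cos(2·t). Durch Einsetzen von t = 3*pi/4: v(3*pi/4) = 0.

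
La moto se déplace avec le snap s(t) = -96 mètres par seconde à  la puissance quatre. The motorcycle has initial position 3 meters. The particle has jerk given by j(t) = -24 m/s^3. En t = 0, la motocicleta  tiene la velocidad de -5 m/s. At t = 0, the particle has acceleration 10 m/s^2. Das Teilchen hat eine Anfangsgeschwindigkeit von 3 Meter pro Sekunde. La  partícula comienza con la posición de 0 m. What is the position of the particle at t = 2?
Starting from jerk j(t) = -24, we take 3 integrals. Integrating jerk and using the initial condition a(0) = 10, we get a(t) = 10 - 24·t. The antiderivative of acceleration, with v(0) = 3, gives velocity: v(t) = -12·t^2 + 10·t + 3. The integral of velocity is position. Using x(0) = 0, we get x(t) = -4·t^3 + 5·t^2 + 3·t. We have position x(t) = -4·t^3 + 5·t^2 + 3·t. Substituting t = 2: x(2) = -6.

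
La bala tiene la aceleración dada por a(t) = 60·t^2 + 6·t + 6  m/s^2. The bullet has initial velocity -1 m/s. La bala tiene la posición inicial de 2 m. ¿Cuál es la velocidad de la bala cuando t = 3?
Para resolver esto, necesitamos tomar 1 integral de nuestra ecuación de la aceleración a(t) = 60·t^2 + 6·t + 6. La antiderivada de la aceleración, con v(0) = -1, da la velocidad: v(t) = 20·t^3 + 3·t^2 + 6·t - 1. Usando v(t) = 20·t^3 + 3·t^2 + 6·t - 1 y sustituyendo t = 3, encontramos v = 584.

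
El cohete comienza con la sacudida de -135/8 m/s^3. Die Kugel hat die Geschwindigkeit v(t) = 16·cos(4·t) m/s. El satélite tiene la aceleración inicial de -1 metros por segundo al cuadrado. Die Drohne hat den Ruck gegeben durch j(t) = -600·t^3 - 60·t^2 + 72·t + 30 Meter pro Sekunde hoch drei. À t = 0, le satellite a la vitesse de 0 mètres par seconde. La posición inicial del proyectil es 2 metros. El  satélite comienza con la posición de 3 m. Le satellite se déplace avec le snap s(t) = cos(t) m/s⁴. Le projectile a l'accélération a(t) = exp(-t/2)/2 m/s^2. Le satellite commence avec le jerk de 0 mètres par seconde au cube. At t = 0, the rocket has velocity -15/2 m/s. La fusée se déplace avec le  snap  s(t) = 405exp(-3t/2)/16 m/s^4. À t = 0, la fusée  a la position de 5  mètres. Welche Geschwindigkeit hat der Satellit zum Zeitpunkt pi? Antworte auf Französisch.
Pour résoudre ceci, nous devons prendre 3 primitives de notre équation du snap s(t) = cos(t). La primitive du snap est le jerk. En utilisant j(0) = 0, nous obtenons j(t) = sin(t). L'intégrale du jerk est l'accélération. En utilisant a(0) = -1, nous obtenons a(t) = -cos(t). En prenant ∫a(t)dt et en appliquant v(0) = 0, nous trouvons v(t) = -sin(t). Nous avons la vitesse v(t) = -sin(t). En substituant t = pi: v(pi) = 0.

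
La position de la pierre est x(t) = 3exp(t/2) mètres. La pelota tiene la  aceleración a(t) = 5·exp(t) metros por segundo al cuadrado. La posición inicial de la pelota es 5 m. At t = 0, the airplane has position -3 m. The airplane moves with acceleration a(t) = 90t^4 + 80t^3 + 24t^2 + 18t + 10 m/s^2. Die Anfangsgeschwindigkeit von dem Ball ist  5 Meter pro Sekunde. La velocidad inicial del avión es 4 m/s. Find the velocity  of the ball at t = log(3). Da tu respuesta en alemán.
Wir müssen unsere Gleichung für die Beschleunigung a(t) = 5·exp(t) 1-mal integrieren. Mit ∫a(t)dt und Anwendung von v(0) = 5, finden wir v(t) = 5·exp(t). Wir haben die Geschwindigkeit v(t) = 5·exp(t). Durch Einsetzen von t = log(3): v(log(3)) = 15.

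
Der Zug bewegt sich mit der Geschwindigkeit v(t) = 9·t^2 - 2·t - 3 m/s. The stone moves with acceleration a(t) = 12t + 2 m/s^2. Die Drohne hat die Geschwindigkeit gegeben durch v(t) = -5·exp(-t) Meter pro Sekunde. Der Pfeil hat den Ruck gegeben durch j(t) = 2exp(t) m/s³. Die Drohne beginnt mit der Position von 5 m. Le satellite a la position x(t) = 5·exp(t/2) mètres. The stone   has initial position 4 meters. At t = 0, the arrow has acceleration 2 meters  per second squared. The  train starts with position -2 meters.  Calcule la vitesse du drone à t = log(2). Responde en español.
Usando v(t) = -5·exp(-t) y sustituyendo t = log(2), encontramos v = -5/2.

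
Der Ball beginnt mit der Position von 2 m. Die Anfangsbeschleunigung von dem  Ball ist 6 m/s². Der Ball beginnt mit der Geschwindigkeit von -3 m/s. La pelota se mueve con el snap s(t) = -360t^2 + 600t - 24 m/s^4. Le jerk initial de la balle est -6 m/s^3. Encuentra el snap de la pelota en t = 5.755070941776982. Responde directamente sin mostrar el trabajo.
El snap en t = 5.755070941776982 es s = -8494.46039109270.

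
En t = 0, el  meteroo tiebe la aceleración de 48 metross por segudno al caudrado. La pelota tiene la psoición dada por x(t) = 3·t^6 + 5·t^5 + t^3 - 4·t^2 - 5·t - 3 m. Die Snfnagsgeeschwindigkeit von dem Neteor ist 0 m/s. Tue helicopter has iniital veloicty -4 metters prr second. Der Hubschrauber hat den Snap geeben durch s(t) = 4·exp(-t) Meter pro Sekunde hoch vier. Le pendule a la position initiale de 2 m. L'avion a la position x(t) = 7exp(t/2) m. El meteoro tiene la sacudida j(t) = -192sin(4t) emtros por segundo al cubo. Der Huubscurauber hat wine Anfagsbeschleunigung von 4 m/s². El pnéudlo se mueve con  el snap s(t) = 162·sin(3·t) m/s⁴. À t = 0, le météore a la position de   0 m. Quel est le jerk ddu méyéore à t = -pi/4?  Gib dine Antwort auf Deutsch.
Aus der Gleichung für den Ruck j(t) = -192·sin(4·t), setzen wir t = -pi/4 ein und erhalten j = 0.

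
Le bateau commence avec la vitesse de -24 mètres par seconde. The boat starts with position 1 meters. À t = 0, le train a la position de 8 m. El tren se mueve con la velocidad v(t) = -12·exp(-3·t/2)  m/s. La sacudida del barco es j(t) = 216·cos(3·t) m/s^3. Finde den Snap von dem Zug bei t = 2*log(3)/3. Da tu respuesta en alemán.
Um dies zu lösen, müssen wir 3 Ableitungen unserer Gleichung für die Geschwindigkeit v(t) = -12·exp(-3·t/2) nehmen. Mit d/dt von v(t) finden wir a(t) = 18·exp(-3·t/2). Durch Ableiten von der Beschleunigung erhalten wir den Ruck: j(t) = -27·exp(-3·t/2). Mit d/dt von j(t) finden wir s(t) = 81·exp(-3·t/2)/2. Mit s(t) = 81·exp(-3·t/2)/2 und Einsetzen von t = 2*log(3)/3, finden wir s = 27/2.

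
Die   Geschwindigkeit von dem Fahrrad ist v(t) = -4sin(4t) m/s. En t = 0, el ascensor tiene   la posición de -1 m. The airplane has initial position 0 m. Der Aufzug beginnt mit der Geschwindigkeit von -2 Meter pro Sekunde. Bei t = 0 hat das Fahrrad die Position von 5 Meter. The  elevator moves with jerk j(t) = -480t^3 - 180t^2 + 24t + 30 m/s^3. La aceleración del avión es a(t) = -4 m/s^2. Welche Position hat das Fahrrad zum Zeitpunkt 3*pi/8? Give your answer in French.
Pour résoudre ceci, nous devons prendre 1 primitive de notre équation de la vitesse v(t) = -4·sin(4·t). La primitive de la vitesse est la position. En utilisant x(0) = 5, nous obtenons x(t) = cos(4·t) + 4. Nous avons la position x(t) = cos(4·t) + 4. En substituant t = 3*pi/8: x(3*pi/8) = 4.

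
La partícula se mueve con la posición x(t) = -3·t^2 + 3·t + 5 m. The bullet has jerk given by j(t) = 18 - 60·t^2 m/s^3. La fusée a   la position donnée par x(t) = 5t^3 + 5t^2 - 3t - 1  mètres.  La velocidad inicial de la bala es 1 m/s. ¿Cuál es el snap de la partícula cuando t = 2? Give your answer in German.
Wir müssen unsere Gleichung für die Position x(t) = -3·t^2 + 3·t + 5 4-mal ableiten. Die Ableitung von der Position ergibt die Geschwindigkeit: v(t) = 3 - 6·t. Mit d/dt von v(t) finden wir a(t) = -6. Durch Ableiten von der Beschleunigung erhalten wir den Ruck: j(t) = 0. Die Ableitung von dem Ruck ergibt den Snap: s(t) = 0. Mit s(t) = 0 und Einsetzen von t = 2, finden wir s = 0.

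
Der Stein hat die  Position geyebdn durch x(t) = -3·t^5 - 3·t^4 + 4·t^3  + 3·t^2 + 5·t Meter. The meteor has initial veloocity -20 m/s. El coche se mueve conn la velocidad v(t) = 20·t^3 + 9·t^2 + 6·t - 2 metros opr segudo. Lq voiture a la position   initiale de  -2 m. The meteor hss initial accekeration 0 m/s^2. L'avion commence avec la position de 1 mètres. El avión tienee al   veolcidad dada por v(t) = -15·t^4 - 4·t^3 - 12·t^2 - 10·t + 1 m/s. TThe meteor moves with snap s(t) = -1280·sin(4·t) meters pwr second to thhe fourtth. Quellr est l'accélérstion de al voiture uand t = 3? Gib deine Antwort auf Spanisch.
Partiendo de la velocidad v(t) = 20·t^3 + 9·t^2 + 6·t - 2, tomamos 1 derivada. La derivada de la velocidad da la aceleración: a(t) = 60·t^2 + 18·t + 6. Usando a(t) = 60·t^2 + 18·t + 6 y sustituyendo t = 3, encontramos a = 600.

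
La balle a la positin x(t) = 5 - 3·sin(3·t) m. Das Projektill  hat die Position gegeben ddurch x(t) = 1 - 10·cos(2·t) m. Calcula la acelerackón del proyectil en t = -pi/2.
Partiendo de la posición x(t) = 1 - 10·cos(2·t), tomamos 2 derivadas. Derivando la posición, obtenemos la velocidad: v(t) = 20·sin(2·t). Tomando d/dt de v(t), encontramos a(t) = 40·cos(2·t). Usando a(t) = 40·cos(2·t) y sustituyendo t = -pi/2, encontramos a = -40.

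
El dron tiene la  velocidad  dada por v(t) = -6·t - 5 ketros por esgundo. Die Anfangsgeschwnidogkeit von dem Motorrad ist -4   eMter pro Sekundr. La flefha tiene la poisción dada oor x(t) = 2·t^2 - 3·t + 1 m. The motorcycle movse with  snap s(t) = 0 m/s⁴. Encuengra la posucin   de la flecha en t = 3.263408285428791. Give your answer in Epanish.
De la ecuación de la posición x(t) = 2·t^2 - 3·t + 1, sustituimos t = 3.263408285428791 para obtener x = 12.5094424185242.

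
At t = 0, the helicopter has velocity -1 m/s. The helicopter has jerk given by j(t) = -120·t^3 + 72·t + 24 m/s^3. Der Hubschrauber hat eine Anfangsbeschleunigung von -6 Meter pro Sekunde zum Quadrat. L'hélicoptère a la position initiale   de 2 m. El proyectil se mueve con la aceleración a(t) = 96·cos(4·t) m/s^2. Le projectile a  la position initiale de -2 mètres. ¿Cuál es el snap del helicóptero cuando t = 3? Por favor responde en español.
Partiendo de la sacudida j(t) = -120·t^3 + 72·t + 24, tomamos 1 derivada. Tomando d/dt de j(t), encontramos s(t) = 72 - 360·t^2. Usando s(t) = 72 - 360·t^2 y sustituyendo t = 3, encontramos s = -3168.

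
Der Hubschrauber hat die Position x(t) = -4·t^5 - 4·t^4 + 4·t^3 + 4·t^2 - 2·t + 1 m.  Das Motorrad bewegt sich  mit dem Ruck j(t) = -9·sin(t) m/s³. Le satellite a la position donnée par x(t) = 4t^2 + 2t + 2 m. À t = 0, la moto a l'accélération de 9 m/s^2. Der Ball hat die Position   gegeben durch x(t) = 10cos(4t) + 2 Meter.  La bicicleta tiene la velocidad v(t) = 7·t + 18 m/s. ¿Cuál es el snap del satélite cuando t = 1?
Para resolver esto, necesitamos tomar 4 derivadas de nuestra ecuación de la posición x(t) = 4·t^2 + 2·t + 2. Tomando d/dt de x(t), encontramos v(t) = 8·t + 2. Derivando la velocidad, obtenemos la aceleración: a(t) = 8. Derivando la aceleración, obtenemos la sacudida: j(t) = 0. Tomando d/dt de j(t), encontramos s(t) = 0. Tenemos el snap s(t) = 0. Sustituyendo t = 1: s(1) = 0.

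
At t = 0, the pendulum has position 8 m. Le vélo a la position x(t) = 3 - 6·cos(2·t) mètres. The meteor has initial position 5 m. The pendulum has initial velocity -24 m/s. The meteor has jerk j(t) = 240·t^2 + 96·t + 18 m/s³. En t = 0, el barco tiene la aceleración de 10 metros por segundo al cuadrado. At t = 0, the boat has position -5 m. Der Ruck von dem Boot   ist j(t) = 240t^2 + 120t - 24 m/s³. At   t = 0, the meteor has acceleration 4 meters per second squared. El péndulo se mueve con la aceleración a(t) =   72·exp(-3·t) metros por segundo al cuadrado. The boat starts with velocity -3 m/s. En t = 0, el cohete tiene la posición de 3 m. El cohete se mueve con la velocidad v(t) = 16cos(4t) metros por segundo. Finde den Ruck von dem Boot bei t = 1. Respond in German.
Wir haben den Ruck j(t) = 240·t^2 + 120·t - 24. Durch Einsetzen von t = 1: j(1) = 336.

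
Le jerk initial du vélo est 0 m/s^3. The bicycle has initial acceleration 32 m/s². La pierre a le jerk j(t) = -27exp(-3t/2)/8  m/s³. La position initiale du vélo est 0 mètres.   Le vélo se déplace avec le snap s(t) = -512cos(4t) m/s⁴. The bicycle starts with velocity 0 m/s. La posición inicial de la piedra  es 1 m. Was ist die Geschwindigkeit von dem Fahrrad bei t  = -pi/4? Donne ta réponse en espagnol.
Partiendo del snap s(t) = -512·cos(4·t), tomamos 3 integrales. La integral del snap, con j(0) = 0, da la sacudida: j(t) = -128·sin(4·t). Integrando la sacudida y usando la condición inicial a(0) = 32, obtenemos a(t) = 32·cos(4·t). Integrando la aceleración y usando la condición inicial v(0) = 0, obtenemos v(t) = 8·sin(4·t). Usando v(t) = 8·sin(4·t) y sustituyendo t = -pi/4, encontramos v = 0.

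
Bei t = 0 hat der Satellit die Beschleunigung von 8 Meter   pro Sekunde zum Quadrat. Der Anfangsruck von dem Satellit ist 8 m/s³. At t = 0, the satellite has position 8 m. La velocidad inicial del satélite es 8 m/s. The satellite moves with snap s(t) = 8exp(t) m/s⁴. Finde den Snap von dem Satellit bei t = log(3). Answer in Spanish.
Tenemos el snap s(t) = 8·exp(t). Sustituyendo t = log(3): s(log(3)) = 24.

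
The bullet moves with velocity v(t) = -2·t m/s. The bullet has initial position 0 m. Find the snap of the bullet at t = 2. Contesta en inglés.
To solve this, we need to take 3 derivatives of our velocity equation v(t) = -2·t. The derivative of velocity gives acceleration: a(t) = -2. Differentiating acceleration, we get jerk: j(t) = 0. Differentiating jerk, we get snap: s(t) = 0. Using s(t) = 0 and substituting t = 2, we find s = 0.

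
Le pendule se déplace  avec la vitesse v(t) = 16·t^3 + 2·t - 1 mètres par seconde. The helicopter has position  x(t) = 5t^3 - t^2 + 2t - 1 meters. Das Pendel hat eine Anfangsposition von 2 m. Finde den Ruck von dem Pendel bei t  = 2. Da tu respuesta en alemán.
Um dies zu lösen, müssen wir 2 Ableitungen unserer Gleichung für die Geschwindigkeit v(t) = 16·t^3 + 2·t - 1 nehmen. Durch Ableiten von der Geschwindigkeit erhalten wir die Beschleunigung: a(t) = 48·t^2 + 2. Durch Ableiten von der Beschleunigung erhalten wir den Ruck: j(t) = 96·t. Wir haben den Ruck j(t) = 96·t. Durch Einsetzen von t = 2: j(2) = 192.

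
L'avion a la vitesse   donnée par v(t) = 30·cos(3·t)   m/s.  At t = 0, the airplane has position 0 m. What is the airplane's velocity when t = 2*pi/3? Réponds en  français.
De l'équation de la vitesse v(t) = 30·cos(3·t), nous substituons t = 2*pi/3 pour obtenir v = 30.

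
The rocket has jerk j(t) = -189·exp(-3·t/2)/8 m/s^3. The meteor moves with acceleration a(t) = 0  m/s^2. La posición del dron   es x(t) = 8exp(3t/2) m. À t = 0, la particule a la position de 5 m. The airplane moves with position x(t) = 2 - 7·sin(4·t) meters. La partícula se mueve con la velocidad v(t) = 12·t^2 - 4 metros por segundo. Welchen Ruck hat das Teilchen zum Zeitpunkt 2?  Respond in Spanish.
Debemos derivar nuestra ecuación de la velocidad v(t) = 12·t^2 - 4 2 veces. Derivando la velocidad, obtenemos la aceleración: a(t) = 24·t. La derivada de la aceleración da la sacudida: j(t) = 24. Tenemos la sacudida j(t) = 24. Sustituyendo t = 2: j(2) = 24.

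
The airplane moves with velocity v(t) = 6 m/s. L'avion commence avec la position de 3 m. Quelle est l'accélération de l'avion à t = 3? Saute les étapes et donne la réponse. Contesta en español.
a(3) = 0.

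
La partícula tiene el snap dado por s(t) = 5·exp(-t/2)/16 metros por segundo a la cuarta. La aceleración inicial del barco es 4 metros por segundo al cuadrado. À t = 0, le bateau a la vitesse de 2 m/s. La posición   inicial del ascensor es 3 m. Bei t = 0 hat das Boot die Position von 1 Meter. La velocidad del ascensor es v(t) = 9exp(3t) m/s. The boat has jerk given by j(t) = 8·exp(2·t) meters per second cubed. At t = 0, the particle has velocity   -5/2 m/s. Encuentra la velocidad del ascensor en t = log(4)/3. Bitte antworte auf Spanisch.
De la ecuación de la velocidad v(t) = 9·exp(3·t), sustituimos t = log(4)/3 para obtener v = 36.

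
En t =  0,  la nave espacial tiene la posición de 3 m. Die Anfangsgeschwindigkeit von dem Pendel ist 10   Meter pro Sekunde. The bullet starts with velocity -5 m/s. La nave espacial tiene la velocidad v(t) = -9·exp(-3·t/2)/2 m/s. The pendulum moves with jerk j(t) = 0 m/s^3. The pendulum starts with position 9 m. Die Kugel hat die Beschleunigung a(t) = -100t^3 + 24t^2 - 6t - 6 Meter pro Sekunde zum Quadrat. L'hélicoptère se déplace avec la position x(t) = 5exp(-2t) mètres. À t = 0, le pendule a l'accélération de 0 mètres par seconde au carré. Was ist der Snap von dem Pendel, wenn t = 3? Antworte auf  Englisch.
Starting from jerk j(t) = 0, we take 1 derivative. The derivative of jerk gives snap: s(t) = 0. From the given snap equation s(t) = 0, we substitute t = 3 to get s = 0.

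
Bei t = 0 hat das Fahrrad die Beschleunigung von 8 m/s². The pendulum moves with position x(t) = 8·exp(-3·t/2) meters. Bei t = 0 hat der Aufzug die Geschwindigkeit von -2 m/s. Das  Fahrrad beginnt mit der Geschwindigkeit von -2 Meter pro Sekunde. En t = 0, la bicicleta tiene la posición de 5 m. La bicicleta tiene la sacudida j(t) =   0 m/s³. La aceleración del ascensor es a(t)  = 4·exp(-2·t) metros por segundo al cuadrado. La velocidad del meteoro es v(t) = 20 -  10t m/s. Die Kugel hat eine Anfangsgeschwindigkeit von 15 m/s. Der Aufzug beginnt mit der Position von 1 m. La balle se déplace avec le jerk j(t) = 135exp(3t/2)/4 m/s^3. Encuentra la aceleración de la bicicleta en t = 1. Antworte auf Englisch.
To solve this, we need to take 1 antiderivative of our jerk equation j(t) = 0. The integral of jerk is acceleration. Using a(0) = 8, we get a(t) = 8. We have acceleration a(t) = 8. Substituting t = 1: a(1) = 8.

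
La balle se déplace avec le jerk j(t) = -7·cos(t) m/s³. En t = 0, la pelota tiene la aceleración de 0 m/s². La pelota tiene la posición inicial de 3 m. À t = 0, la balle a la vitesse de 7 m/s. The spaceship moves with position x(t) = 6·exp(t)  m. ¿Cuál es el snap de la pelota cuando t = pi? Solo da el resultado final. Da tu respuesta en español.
s(pi) = 0.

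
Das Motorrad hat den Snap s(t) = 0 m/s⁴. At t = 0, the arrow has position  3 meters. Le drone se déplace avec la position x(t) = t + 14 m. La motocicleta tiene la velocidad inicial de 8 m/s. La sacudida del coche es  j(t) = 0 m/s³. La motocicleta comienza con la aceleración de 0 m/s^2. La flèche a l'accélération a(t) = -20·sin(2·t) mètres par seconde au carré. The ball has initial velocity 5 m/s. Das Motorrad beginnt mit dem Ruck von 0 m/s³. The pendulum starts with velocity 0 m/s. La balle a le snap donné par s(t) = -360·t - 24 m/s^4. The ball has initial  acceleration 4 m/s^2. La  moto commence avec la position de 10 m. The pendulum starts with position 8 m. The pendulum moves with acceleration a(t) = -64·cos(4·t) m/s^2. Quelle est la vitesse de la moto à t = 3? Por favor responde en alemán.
Ausgehend von dem Snap s(t) = 0, nehmen wir 3 Integrale. Mit ∫s(t)dt und Anwendung von j(0) = 0, finden wir j(t) = 0. Das Integral von dem Ruck ist die Beschleunigung. Mit a(0) = 0 erhalten wir a(t) = 0. Mit ∫a(t)dt und Anwendung von v(0) = 8, finden wir v(t) = 8. Wir haben die Geschwindigkeit v(t) = 8. Durch Einsetzen von t = 3: v(3) = 8.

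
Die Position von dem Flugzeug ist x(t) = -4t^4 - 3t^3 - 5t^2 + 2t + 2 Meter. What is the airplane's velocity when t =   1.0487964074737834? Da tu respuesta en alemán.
Um dies zu lösen, müssen wir 1 Ableitung unserer Gleichung für die Position x(t) = -4·t^4 - 3·t^3 - 5·t^2 + 2·t + 2 nehmen. Die Ableitung von der Position ergibt die Geschwindigkeit: v(t) = -16·t^3 - 9·t^2 - 10·t + 2. Aus der Gleichung für die Geschwindigkeit v(t) = -16·t^3 - 9·t^2 - 10·t + 2, setzen wir t = 1.0487964074737834 ein und erhalten v = -36.8461080805251.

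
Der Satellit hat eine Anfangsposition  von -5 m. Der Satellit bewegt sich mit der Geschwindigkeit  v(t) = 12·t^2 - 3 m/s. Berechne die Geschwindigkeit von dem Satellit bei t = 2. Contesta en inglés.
Using v(t) = 12·t^2 - 3 and substituting t = 2, we find v = 45.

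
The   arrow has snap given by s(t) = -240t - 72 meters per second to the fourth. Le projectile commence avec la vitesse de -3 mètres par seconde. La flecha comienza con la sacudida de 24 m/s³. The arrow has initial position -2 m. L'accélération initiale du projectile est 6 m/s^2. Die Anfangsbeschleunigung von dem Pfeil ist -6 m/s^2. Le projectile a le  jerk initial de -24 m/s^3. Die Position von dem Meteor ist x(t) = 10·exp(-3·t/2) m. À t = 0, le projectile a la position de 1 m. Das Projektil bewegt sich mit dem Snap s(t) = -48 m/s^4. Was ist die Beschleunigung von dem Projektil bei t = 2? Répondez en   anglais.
Starting from snap s(t) = -48, we take 2 integrals. The antiderivative of snap, with j(0) = -24, gives jerk: j(t) = -48·t - 24. Integrating jerk and using the initial condition a(0) = 6, we get a(t) = -24·t^2 - 24·t + 6. Using a(t) = -24·t^2 - 24·t + 6 and substituting t = 2, we find a = -138.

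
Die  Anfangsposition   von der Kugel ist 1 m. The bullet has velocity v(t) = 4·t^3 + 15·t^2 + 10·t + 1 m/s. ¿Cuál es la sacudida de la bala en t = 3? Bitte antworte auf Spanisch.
Para resolver esto, necesitamos tomar 2 derivadas de nuestra ecuación de la velocidad v(t) = 4·t^3 + 15·t^2 + 10·t + 1. Tomando d/dt de v(t), encontramos a(t) = 12·t^2 + 30·t + 10. La derivada de la aceleración da la sacudida: j(t) = 24·t + 30. De la ecuación de la sacudida j(t) = 24·t + 30, sustituimos t = 3 para obtener j = 102.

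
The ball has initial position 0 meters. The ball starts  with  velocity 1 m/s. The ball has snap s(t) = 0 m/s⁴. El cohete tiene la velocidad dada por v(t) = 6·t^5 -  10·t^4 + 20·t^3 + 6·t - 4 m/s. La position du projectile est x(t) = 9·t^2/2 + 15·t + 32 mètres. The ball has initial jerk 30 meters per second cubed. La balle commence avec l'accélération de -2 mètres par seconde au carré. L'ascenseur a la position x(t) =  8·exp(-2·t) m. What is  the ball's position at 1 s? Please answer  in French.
Pour résoudre ceci, nous devons prendre 4 primitives de notre équation du snap s(t) = 0. L'intégrale du snap, avec j(0) = 30, donne le jerk: j(t) = 30. En intégrant le jerk et en utilisant la condition initiale a(0) = -2, nous obtenons a(t) = 30·t - 2. En prenant ∫a(t)dt et en appliquant v(0) = 1, nous trouvons v(t) = 15·t^2 - 2·t + 1. En prenant ∫v(t)dt et en appliquant x(0) = 0, nous trouvons x(t) = 5·t^3 - t^2 + t. De l'équation de la position x(t) = 5·t^3 - t^2 + t, nous substituons t = 1 pour obtenir x = 5.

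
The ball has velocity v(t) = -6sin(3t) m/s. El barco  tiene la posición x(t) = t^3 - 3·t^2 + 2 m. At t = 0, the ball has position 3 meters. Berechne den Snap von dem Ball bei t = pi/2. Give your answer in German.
Wir müssen unsere Gleichung für die Geschwindigkeit v(t) = -6·sin(3·t) 3-mal ableiten. Durch Ableiten von der Geschwindigkeit erhalten wir die Beschleunigung: a(t) = -18·cos(3·t). Die Ableitung von der Beschleunigung ergibt den Ruck: j(t) = 54·sin(3·t). Mit d/dt von j(t) finden wir s(t) = 162·cos(3·t). Wir haben den Snap s(t) = 162·cos(3·t). Durch Einsetzen von t = pi/2: s(pi/2) = 0.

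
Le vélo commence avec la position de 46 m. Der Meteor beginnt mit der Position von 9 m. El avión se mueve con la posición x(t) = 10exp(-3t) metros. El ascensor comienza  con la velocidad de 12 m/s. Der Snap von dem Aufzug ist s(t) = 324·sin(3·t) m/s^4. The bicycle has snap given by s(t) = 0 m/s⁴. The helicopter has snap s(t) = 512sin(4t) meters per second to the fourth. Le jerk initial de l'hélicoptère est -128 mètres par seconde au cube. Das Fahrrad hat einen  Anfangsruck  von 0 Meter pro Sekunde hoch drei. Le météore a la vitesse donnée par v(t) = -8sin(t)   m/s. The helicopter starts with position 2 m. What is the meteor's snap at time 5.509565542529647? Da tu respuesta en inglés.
To solve this, we need to take 3 derivatives of our velocity equation v(t) = -8·sin(t). Differentiating velocity, we get acceleration: a(t) = -8·cos(t). The derivative of acceleration gives jerk: j(t) = 8·sin(t). The derivative of jerk gives snap: s(t) = 8·cos(t). Using s(t) = 8·cos(t) and substituting t = 5.509565542529647, we find s = 5.72308900886270.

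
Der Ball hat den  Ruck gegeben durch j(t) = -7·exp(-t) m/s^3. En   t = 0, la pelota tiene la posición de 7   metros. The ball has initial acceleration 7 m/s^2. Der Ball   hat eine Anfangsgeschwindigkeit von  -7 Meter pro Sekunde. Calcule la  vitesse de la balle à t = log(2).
En partant du jerk j(t) = -7·exp(-t), nous prenons 2 primitives. En prenant ∫j(t)dt et en appliquant a(0) = 7, nous trouvons a(t) = 7·exp(-t). En intégrant l'accélération et en utilisant la condition initiale v(0) = -7, nous obtenons v(t) = -7·exp(-t). Nous avons la vitesse v(t) = -7·exp(-t). En substituant t = log(2): v(log(2)) = -7/2.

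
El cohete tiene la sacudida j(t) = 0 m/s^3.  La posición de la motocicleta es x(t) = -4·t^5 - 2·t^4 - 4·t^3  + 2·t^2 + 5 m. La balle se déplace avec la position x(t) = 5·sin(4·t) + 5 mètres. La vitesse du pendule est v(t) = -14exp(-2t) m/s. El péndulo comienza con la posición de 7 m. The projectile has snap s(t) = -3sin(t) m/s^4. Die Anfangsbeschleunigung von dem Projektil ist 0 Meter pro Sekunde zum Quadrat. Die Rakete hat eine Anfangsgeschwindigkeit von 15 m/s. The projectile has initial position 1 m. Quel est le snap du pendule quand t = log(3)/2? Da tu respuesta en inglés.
To solve this, we need to take 3 derivatives of our velocity equation v(t) = -14·exp(-2·t). The derivative of velocity gives acceleration: a(t) = 28·exp(-2·t). Differentiating acceleration, we get jerk: j(t) = -56·exp(-2·t). Taking d/dt of j(t), we find s(t) = 112·exp(-2·t). We have snap s(t) = 112·exp(-2·t). Substituting t = log(3)/2: s(log(3)/2) = 112/3.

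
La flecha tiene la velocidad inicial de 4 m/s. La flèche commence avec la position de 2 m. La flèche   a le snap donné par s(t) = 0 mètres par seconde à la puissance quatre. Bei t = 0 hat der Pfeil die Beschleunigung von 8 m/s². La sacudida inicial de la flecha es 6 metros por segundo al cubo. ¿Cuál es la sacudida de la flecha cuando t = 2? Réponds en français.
Nous devons trouver la primitive de notre équation du snap s(t) = 0 1 fois. L'intégrale du snap, avec j(0) = 6, donne le jerk: j(t) = 6. De l'équation du jerk j(t) = 6, nous substituons t = 2 pour obtenir j = 6.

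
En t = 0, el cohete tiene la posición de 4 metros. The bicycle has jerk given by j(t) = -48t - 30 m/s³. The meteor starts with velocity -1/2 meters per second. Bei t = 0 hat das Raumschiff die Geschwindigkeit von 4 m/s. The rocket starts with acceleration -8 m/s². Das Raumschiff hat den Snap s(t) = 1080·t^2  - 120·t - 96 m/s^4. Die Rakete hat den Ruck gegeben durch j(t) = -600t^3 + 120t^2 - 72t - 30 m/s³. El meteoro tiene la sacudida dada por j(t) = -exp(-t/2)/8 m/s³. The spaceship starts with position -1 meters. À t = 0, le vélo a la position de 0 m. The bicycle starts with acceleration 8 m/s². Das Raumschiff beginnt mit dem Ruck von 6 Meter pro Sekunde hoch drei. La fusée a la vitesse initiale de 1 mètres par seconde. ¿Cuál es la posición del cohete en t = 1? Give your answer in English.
To solve this, we need to take 3 antiderivatives of our jerk equation j(t) = -600·t^3 + 120·t^2 - 72·t - 30. The integral of jerk, with a(0) = -8, gives acceleration: a(t) = -150·t^4 + 40·t^3 - 36·t^2 - 30·t - 8. Finding the integral of a(t) and using v(0) = 1: v(t) = -30·t^5 + 10·t^4 - 12·t^3 - 15·t^2 - 8·t + 1. Integrating velocity and using the initial condition x(0) = 4, we get x(t) = -5·t^6 + 2·t^5 - 3·t^4 - 5·t^3 - 4·t^2 + t + 4. We have position x(t) = -5·t^6 + 2·t^5 - 3·t^4 - 5·t^3 - 4·t^2 + t + 4. Substituting t = 1: x(1) = -10.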